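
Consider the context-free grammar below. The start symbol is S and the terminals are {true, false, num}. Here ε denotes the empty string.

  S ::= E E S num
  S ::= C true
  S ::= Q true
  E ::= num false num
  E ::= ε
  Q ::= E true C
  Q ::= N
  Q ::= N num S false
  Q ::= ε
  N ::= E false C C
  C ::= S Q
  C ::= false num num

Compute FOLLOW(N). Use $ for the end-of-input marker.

FIRST(E): from E::=num false num we get {num}; from E::=ε we get {ε}. So FIRST(E) = {ε, num}.
FIRST(N): from N::=E false C C we get {false, num}. So FIRST(N) = {false, num}.
FIRST(Q): from Q::=E true C we get {num, true}; from Q::=N we get {false, num}; from Q::=N num S false we get {false, num}; from Q::=ε we get {ε}. So FIRST(Q) = {ε, false, num, true}.
FIRST(S): from S::=E E S num we get {false, num, true}; from S::=C true we get {false, num, true}; from S::=Q true we get {false, num, true}. So FIRST(S) = {false, num, true}.
FIRST(C): from C::=S Q we get {false, num, true}; from C::=false num num we get {false}. So FIRST(C) = {false, num, true}.
FOLLOW(S) includes $ since S is the start symbol.
FOLLOW(E): in S::=E E S num (occurrence 1), E is followed by E S num with FIRST {false, num, true}; in S::=E E S num (occurrence 2), E is followed by S num with FIRST {false, num, true}; in Q::=E true C, E is followed by true C with FIRST {true}; in N::=E false C C, E is followed by false C C with FIRST {false}. Thus FOLLOW(E) = {false, num, true}.
FOLLOW(S): in S::=E E S num, S is followed by num with FIRST {num}; in Q::=N num S false, S is followed by false with FIRST {false}; in C::=S Q, S is followed by Q with FIRST {ε, false, num, true}; in C::=S Q, the suffix after S is nullable, so FOLLOW(S) ⊇ FOLLOW(C) = {false, num, true}. Thus FOLLOW(S) = {$, false, num, true}.
FOLLOW(Q): in S::=Q true, Q is followed by true with FIRST {true}; in C::=S Q, the suffix after Q is empty, so FOLLOW(Q) ⊇ FOLLOW(C) = {false, num, true}. Thus FOLLOW(Q) = {false, num, true}.
FOLLOW(N): in Q::=N, the suffix after N is empty, so FOLLOW(N) ⊇ FOLLOW(Q) = {false, num, true}; in Q::=N num S false, N is followed by num S false with FIRST {num}. Thus FOLLOW(N) = {false, num, true}.
FOLLOW(C): in S::=C true, C is followed by true with FIRST {true}; in Q::=E true C, the suffix after C is empty, so FOLLOW(C) ⊇ FOLLOW(Q) = {false, num, true}; in N::=E false C C (occurrence 1), C is followed by C with FIRST {false, num, true}; in N::=E false C C (occurrence 2), the suffix after C is empty, so FOLLOW(C) ⊇ FOLLOW(N) = {false, num, true}. Thus FOLLOW(C) = {false, num, true}.

{false, num, true}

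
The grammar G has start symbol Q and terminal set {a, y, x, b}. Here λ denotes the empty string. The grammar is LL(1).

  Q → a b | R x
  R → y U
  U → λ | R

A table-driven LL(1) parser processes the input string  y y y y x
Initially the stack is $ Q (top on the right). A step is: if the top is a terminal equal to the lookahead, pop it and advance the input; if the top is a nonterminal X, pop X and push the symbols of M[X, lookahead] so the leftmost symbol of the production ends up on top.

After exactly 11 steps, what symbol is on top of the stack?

y

step 1: stack=$ Q  input=y y y y x $  — expand Q → R x
step 2: stack=$ x R  input=y y y y x $  — expand R → y U
step 3: stack=$ x U y  input=y y y y x $  — match y
step 4: stack=$ x U  input=y y y x $  — expand U → R
step 5: stack=$ x R  input=y y y x $  — expand R → y U
step 6: stack=$ x U y  input=y y y x $  — match y
step 7: stack=$ x U  input=y y x $  — expand U → R
step 8: stack=$ x R  input=y y x $  — expand R → y U
step 9: stack=$ x U y  input=y y x $  — match y
step 10: stack=$ x U  input=y x $  — expand U → R
step 11: stack=$ x R  input=y x $  — expand R → y U
Stack after step 11: $ x U y (top = y).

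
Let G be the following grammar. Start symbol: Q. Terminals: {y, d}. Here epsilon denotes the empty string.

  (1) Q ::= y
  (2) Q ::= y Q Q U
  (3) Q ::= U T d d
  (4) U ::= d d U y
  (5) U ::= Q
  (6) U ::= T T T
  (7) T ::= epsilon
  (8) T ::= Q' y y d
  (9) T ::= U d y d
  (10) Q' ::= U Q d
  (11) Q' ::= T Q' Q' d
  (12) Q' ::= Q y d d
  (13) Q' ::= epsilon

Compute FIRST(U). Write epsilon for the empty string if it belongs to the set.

FIRST(Q): from Q::=y we get {y}; from Q::=y Q Q U we get {y}; from Q::=U T d d we get {d, y}. So FIRST(Q) = {d, y}.
FIRST(U): from U::=d d U y we get {d}; from U::=Q we get {d, y}; from U::=T T T we get {epsilon, d, y}. So FIRST(U) = {epsilon, d, y}.
FIRST(T): from T::=epsilon we get {epsilon}; from T::=Q' y y d we get {d, y}; from T::=U d y d we get {d, y}. So FIRST(T) = {epsilon, d, y}.
FIRST(Q'): from Q'::=U Q d we get {d, y}; from Q'::=T Q' Q' d we get {d, y}; from Q'::=Q y d d we get {d, y}; from Q'::=epsilon we get {epsilon}. So FIRST(Q') = {epsilon, d, y}.

{epsilon, d, y}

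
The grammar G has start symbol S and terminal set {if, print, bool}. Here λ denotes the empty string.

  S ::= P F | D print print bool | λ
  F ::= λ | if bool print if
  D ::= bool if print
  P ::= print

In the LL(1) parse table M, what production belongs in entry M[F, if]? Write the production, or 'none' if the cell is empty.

FIRST(F): from F::=λ we get {λ}; from F::=if bool print if we get {if}. So FIRST(F) = {λ, if}.
FIRST(D): from D::=bool if print we get {bool}. So FIRST(D) = {bool}.
FIRST(P): from P::=print we get {print}. So FIRST(P) = {print}.
FIRST(S): from S::=P F we get {print}; from S::=D print print bool we get {bool}; from S::=λ we get {λ}. So FIRST(S) = {λ, bool, print}.
FOLLOW(S) includes $ since S is the start symbol.
FOLLOW(S): S appears on no right-hand side. Thus FOLLOW(S) = {$}.
FOLLOW(F): in S::=P F, the suffix after F is empty, so FOLLOW(F) ⊇ FOLLOW(S) = {$}. Thus FOLLOW(F) = {$}.
For F ::= λ: FIRST(λ) = {λ}, so it goes in M[F, t] for t ∈ {}; since λ ∈ FIRST, also for every t ∈ FOLLOW(F) = {$}.
For F ::= if bool print if: FIRST(if bool print if) = {if}, so it goes in M[F, t] for t ∈ {if}.

F ::= if bool print if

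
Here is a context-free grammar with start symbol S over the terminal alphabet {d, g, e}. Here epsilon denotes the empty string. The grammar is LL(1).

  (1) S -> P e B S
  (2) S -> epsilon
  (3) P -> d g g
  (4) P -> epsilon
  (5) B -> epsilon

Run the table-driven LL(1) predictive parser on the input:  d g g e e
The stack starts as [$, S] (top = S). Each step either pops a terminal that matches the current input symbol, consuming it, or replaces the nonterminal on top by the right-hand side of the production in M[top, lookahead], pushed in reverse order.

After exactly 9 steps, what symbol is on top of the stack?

e

step 1: stack=$ S  input=d g g e e $  — expand S -> P e B S
step 2: stack=$ S B e P  input=d g g e e $  — expand P -> d g g
step 3: stack=$ S B e g g d  input=d g g e e $  — match d
step 4: stack=$ S B e g g  input=g g e e $  — match g
step 5: stack=$ S B e g  input=g e e $  — match g
step 6: stack=$ S B e  input=e e $  — match e
step 7: stack=$ S B  input=e $  — expand B -> epsilon
step 8: stack=$ S  input=e $  — expand S -> P e B S
step 9: stack=$ S B e P  input=e $  — expand P -> epsilon
Stack after step 9: $ S B e (top = e).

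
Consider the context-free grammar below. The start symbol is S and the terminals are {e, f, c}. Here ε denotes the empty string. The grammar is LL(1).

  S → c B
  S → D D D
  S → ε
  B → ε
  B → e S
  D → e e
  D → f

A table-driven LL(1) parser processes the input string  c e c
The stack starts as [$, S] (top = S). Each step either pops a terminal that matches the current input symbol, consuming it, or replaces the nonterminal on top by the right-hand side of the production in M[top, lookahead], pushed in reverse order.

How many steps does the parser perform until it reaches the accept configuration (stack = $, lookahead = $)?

     Stack  Input    Action
  1  $ S    c e c $  expand S → c B
  2  $ B c  c e c $  match c
  3  $ B    e c $    expand B → e S
  4  $ S e  e c $    match e
  5  $ S    c $      expand S → c B
  6  $ B c  c $      match c
  7  $ B    $        expand B → ε
Accept reached after 7 steps.

7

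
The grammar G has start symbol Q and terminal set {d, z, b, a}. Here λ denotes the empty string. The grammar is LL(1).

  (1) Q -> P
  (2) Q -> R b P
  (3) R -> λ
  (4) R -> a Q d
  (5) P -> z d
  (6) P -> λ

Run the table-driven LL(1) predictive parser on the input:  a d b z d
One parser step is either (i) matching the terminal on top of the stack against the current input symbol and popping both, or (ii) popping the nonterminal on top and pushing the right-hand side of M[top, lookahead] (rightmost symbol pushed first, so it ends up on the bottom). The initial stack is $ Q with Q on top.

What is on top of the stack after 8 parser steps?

     Stack        Input        Action
  1  $ Q          a d b z d $  expand Q -> R b P
  2  $ P b R      a d b z d $  expand R -> a Q d
  3  $ P b d Q a  a d b z d $  match a
  4  $ P b d Q    d b z d $    expand Q -> P
  5  $ P b d P    d b z d $    expand P -> λ
  6  $ P b d      d b z d $    match d
  7  $ P b        b z d $      match b
  8  $ P          z d $        expand P -> z d
Stack after step 8: $ d z (top = z).

z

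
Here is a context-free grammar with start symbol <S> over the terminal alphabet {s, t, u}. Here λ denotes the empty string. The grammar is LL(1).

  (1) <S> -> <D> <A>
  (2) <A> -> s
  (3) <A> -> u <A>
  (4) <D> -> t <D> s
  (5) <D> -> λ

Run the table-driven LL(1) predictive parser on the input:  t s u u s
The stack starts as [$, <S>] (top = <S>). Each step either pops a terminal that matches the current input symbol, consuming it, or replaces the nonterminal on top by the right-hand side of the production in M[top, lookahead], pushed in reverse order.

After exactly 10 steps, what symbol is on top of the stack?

s

      Stack          Input        Action
   1  $ <S>          t s u u s $  expand <S> -> <D> <A>
   2  $ <A> <D>      t s u u s $  expand <D> -> t <D> s
   3  $ <A> s <D> t  t s u u s $  match t
   4  $ <A> s <D>    s u u s $    expand <D> -> λ
   5  $ <A> s        s u u s $    match s
   6  $ <A>          u u s $      expand <A> -> u <A>
   7  $ <A> u        u u s $      match u
   8  $ <A>          u s $        expand <A> -> u <A>
   9  $ <A> u        u s $        match u
  10  $ <A>          s $          expand <A> -> s
Stack after step 10: $ s (top = s).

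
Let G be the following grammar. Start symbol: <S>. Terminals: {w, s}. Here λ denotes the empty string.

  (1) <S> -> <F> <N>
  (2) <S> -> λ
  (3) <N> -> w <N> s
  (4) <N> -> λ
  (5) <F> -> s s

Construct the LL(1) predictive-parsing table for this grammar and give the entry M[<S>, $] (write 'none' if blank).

FIRST(<N>) = {λ, w}
FIRST(<F>) = {s}
FIRST(<S>) = {λ, s}  (via <F> <N>)
FOLLOW(<S>) includes $ since <S> is the start symbol.
FOLLOW(<S>): <S> appears on no right-hand side. Thus FOLLOW(<S>) = {$}.
For <S> -> <F> <N>: FIRST(<F> <N>) = {s}, so it goes in M[<S>, t] for t ∈ {s}.
For <S> -> λ: FIRST(λ) = {λ}, so it goes in M[<S>, t] for t ∈ {}; since λ ∈ FIRST, also for every t ∈ FOLLOW(<S>) = {$}.

<S> -> λ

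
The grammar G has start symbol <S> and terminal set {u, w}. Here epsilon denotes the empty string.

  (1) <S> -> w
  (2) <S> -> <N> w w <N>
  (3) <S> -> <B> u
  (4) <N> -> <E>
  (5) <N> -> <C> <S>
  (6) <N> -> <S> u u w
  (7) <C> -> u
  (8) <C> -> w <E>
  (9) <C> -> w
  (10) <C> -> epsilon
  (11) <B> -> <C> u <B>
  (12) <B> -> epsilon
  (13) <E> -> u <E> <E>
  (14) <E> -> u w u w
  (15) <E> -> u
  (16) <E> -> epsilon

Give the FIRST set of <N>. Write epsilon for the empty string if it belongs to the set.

{epsilon, u, w}

FIRST(<C>) = {epsilon, u, w}
FIRST(<E>) = {epsilon, u}
FIRST(<B>) = {epsilon, u, w}  (via <C> u <B>)
FIRST(<S>) = {u, w}  (via <N> w w <N>, <B> u)
FIRST(<N>) = {epsilon, u, w}  (via <E>, <C> <S>, <S> u u w)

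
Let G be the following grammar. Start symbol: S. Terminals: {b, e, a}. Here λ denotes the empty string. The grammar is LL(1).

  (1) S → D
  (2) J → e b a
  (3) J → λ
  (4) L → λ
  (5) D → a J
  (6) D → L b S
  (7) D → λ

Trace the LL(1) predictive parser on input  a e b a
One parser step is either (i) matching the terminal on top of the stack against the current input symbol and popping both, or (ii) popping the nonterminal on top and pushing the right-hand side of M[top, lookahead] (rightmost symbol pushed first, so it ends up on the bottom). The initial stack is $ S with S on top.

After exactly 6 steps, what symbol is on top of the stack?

a

     Stack    Input      Action
  1  $ S      a e b a $  expand S → D
  2  $ D      a e b a $  expand D → a J
  3  $ J a    a e b a $  match a
  4  $ J      e b a $    expand J → e b a
  5  $ a b e  e b a $    match e
  6  $ a b    b a $      match b
Stack after step 6: $ a (top = a).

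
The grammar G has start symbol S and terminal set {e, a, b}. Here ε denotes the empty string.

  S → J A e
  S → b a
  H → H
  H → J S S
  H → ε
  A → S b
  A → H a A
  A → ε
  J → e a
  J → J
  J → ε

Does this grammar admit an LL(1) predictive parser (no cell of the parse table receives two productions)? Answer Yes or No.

FIRST(S) = {a, b, e}
FIRST(H) = {ε, a, b, e}
FIRST(A) = {ε, a, b, e}
FIRST(J) = {ε, e}
FOLLOW(S) = {$, a, b, e}
FOLLOW(H) = {a}
FOLLOW(A) = {e}
FOLLOW(J) = {a, b, e}
Cell M[A, a] receives both A → S b and A → H a A — the grammar is not LL(1).

No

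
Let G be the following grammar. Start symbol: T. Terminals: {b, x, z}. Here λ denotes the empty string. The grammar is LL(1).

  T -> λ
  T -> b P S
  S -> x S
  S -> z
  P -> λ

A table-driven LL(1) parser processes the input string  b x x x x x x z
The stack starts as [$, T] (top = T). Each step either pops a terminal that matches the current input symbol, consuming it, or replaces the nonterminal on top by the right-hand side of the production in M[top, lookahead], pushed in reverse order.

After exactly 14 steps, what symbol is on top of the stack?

x

      Stack    Input              Action
   1  $ T      b x x x x x x z $  expand T -> b P S
   2  $ S P b  b x x x x x x z $  match b
   3  $ S P    x x x x x x z $    expand P -> λ
   4  $ S      x x x x x x z $    expand S -> x S
   5  $ S x    x x x x x x z $    match x
   6  $ S      x x x x x z $      expand S -> x S
   7  $ S x    x x x x x z $      match x
   8  $ S      x x x x z $        expand S -> x S
   9  $ S x    x x x x z $        match x
  10  $ S      x x x z $          expand S -> x S
  11  $ S x    x x x z $          match x
  12  $ S      x x z $            expand S -> x S
  13  $ S x    x x z $            match x
  14  $ S      x z $              expand S -> x S
Stack after step 14: $ S x (top = x).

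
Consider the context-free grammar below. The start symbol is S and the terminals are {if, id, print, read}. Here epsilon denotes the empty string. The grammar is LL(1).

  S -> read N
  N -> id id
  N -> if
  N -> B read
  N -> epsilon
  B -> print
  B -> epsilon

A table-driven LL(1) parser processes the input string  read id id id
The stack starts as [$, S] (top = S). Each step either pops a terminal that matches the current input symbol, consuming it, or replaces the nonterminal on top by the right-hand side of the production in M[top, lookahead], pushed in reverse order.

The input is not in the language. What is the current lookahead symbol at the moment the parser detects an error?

     Stack     Input            Action
  1  $ S       read id id id $  expand S -> read N
  2  $ N read  read id id id $  match read
  3  $ N       id id id $       expand N -> id id
  4  $ id id   id id id $       match id
  5  $ id      id id $          match id
  6  $         id $             error: stack empty but input remains

id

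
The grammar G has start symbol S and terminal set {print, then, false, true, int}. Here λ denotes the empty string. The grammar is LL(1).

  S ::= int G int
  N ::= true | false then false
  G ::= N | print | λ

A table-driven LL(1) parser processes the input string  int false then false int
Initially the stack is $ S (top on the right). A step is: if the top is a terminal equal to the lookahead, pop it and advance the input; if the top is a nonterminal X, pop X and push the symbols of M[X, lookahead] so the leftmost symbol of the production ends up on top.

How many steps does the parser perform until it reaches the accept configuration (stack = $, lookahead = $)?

8

step 1: stack=$ S  input=int false then false int $  — expand S ::= int G int
step 2: stack=$ int G int  input=int false then false int $  — match int
step 3: stack=$ int G  input=false then false int $  — expand G ::= N
step 4: stack=$ int N  input=false then false int $  — expand N ::= false then false
step 5: stack=$ int false then false  input=false then false int $  — match false
step 6: stack=$ int false then  input=then false int $  — match then
step 7: stack=$ int false  input=false int $  — match false
step 8: stack=$ int  input=int $  — match int
Accept reached after 8 steps.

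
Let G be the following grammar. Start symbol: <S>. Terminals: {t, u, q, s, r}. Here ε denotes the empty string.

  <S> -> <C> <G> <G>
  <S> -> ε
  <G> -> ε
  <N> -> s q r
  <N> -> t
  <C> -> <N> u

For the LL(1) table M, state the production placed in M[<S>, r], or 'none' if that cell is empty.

FIRST(<G>) = {ε}
FIRST(<N>) = {s, t}
FIRST(<C>) = {s, t}  (via <N> u)
FIRST(<S>) = {ε, s, t}  (via <C> <G> <G>)
FOLLOW(<S>) includes $ since <S> is the start symbol.
FOLLOW(<S>): <S> appears on no right-hand side. Thus FOLLOW(<S>) = {$}.
For <S> -> <C> <G> <G>: FIRST(<C> <G> <G>) = {s, t}, so it goes in M[<S>, t] for t ∈ {s, t}.
For <S> -> ε: FIRST(ε) = {ε}, so it goes in M[<S>, t] for t ∈ {}; since ε ∈ FIRST, also for every t ∈ FOLLOW(<S>) = {$}.
None of these place a production in M[<S>, r].

none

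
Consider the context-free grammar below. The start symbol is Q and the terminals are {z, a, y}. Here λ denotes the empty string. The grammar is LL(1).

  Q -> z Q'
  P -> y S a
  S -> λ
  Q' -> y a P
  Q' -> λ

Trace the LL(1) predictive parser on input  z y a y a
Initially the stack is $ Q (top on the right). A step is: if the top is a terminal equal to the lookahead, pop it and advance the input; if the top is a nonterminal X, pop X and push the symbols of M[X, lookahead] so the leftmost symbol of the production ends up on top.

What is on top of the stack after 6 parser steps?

     Stack    Input        Action
  1  $ Q      z y a y a $  expand Q -> z Q'
  2  $ Q' z   z y a y a $  match z
  3  $ Q'     y a y a $    expand Q' -> y a P
  4  $ P a y  y a y a $    match y
  5  $ P a    a y a $      match a
  6  $ P      y a $        expand P -> y S a
Stack after step 6: $ a S y (top = y).

y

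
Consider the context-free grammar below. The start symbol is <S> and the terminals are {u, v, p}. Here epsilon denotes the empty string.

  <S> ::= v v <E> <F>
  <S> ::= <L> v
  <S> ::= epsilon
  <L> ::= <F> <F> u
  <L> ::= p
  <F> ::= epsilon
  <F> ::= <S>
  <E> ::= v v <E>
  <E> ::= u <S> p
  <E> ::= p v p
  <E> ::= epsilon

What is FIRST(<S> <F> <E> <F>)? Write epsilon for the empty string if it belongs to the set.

{epsilon, p, u, v}

FIRST(<E>) = {epsilon, p, u, v}
FIRST(<S>) = {epsilon, p, u, v}  (via <L> v)
FIRST(<F>) = {epsilon, p, u, v}  (via <S>)
FIRST(<L>) = {p, u, v}  (via <F> <F> u)
FIRST(<S> <F> <E> <F>): take FIRST of each symbol in turn, carrying on past any symbol whose FIRST contains epsilon; result {epsilon, p, u, v}.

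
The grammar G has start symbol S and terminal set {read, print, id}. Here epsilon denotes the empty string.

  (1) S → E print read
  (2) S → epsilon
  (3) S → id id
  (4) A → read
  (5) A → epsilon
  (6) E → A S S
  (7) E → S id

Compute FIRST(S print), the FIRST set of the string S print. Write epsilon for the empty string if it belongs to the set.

FIRST(A): from A→read we get {read}; from A→epsilon we get {epsilon}. So FIRST(A) = {epsilon, read}.
FIRST(S): from S→E print read we get {id, print, read}; from S→epsilon we get {epsilon}; from S→id id we get {id}. So FIRST(S) = {epsilon, id, print, read}.
FIRST(E): from E→A S S we get {epsilon, id, print, read}; from E→S id we get {id, print, read}. So FIRST(E) = {epsilon, id, print, read}.
FIRST(S print): take FIRST of each symbol in turn, carrying on past any symbol whose FIRST contains epsilon; result {id, print, read}.

{id, print, read}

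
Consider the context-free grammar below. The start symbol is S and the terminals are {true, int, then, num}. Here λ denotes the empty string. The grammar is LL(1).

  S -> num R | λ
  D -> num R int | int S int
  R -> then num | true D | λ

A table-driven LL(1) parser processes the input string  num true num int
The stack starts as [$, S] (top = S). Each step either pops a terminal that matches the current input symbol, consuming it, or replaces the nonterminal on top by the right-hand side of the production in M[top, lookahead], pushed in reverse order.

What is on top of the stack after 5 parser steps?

step 1: stack=$ S  input=num true num int $  — expand S -> num R
step 2: stack=$ R num  input=num true num int $  — match num
step 3: stack=$ R  input=true num int $  — expand R -> true D
step 4: stack=$ D true  input=true num int $  — match true
step 5: stack=$ D  input=num int $  — expand D -> num R int
Stack after step 5: $ int R num (top = num).

num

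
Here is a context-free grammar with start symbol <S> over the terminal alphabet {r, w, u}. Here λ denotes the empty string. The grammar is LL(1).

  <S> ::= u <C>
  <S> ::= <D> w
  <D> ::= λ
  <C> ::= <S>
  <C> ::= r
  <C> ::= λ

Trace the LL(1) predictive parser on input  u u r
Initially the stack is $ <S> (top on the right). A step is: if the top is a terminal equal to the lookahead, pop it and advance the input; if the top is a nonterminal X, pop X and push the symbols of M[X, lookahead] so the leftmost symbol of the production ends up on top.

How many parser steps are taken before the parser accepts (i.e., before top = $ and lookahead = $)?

7

     Stack    Input    Action
  1  $ <S>    u u r $  expand <S> ::= u <C>
  2  $ <C> u  u u r $  match u
  3  $ <C>    u r $    expand <C> ::= <S>
  4  $ <S>    u r $    expand <S> ::= u <C>
  5  $ <C> u  u r $    match u
  6  $ <C>    r $      expand <C> ::= r
  7  $ r      r $      match r
Accept reached after 7 steps.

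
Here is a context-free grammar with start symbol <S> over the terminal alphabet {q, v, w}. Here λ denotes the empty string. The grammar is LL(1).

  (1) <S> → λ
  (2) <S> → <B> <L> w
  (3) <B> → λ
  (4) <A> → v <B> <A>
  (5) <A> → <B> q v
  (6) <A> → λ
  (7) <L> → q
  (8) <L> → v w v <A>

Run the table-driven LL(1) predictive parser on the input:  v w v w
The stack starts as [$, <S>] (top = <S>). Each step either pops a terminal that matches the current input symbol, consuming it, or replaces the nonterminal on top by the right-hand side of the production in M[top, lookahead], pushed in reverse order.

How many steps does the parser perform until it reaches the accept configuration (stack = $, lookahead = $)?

step 1: stack=$ <S>  input=v w v w $  — expand <S> → <B> <L> w
step 2: stack=$ w <L> <B>  input=v w v w $  — expand <B> → λ
step 3: stack=$ w <L>  input=v w v w $  — expand <L> → v w v <A>
step 4: stack=$ w <A> v w v  input=v w v w $  — match v
step 5: stack=$ w <A> v w  input=w v w $  — match w
step 6: stack=$ w <A> v  input=v w $  — match v
step 7: stack=$ w <A>  input=w $  — expand <A> → λ
step 8: stack=$ w  input=w $  — match w
Accept reached after 8 steps.

8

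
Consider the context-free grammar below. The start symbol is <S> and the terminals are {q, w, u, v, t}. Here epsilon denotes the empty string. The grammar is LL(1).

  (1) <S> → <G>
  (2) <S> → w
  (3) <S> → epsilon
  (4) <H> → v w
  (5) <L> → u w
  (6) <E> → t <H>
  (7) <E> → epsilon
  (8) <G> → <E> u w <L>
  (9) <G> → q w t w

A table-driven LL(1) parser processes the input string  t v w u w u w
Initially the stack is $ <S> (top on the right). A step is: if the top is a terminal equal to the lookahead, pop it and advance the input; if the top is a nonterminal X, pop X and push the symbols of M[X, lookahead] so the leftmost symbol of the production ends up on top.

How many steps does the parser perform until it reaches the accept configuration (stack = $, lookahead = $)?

12

step 1: stack=$ <S>  input=t v w u w u w $  — expand <S> → <G>
step 2: stack=$ <G>  input=t v w u w u w $  — expand <G> → <E> u w <L>
step 3: stack=$ <L> w u <E>  input=t v w u w u w $  — expand <E> → t <H>
step 4: stack=$ <L> w u <H> t  input=t v w u w u w $  — match t
step 5: stack=$ <L> w u <H>  input=v w u w u w $  — expand <H> → v w
step 6: stack=$ <L> w u w v  input=v w u w u w $  — match v
step 7: stack=$ <L> w u w  input=w u w u w $  — match w
step 8: stack=$ <L> w u  input=u w u w $  — match u
step 9: stack=$ <L> w  input=w u w $  — match w
step 10: stack=$ <L>  input=u w $  — expand <L> → u w
step 11: stack=$ w u  input=u w $  — match u
step 12: stack=$ w  input=w $  — match w
Accept reached after 12 steps.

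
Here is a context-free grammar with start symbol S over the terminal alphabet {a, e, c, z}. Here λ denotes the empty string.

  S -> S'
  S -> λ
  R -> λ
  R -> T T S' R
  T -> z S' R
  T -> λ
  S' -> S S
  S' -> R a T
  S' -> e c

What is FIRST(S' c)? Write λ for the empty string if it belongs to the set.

{a, c, e, z}

FIRST(T) = {λ, z}
FIRST(S) = {λ, a, e, z}  (via S')
FIRST(R) = {λ, a, e, z}  (via T T S' R)
FIRST(S') = {λ, a, e, z}  (via S S, R a T)
FIRST(S' c): take FIRST of each symbol in turn, carrying on past any symbol whose FIRST contains λ; result {a, c, e, z}.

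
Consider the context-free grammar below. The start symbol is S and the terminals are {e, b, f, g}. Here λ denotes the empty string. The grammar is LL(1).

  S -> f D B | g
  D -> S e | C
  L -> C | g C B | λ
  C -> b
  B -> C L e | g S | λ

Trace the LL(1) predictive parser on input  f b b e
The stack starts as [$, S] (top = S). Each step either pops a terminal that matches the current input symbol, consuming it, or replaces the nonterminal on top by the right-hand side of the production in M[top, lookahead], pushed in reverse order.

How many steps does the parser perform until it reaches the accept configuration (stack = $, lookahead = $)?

10

      Stack    Input      Action
   1  $ S      f b b e $  expand S -> f D B
   2  $ B D f  f b b e $  match f
   3  $ B D    b b e $    expand D -> C
   4  $ B C    b b e $    expand C -> b
   5  $ B b    b b e $    match b
   6  $ B      b e $      expand B -> C L e
   7  $ e L C  b e $      expand C -> b
   8  $ e L b  b e $      match b
   9  $ e L    e $        expand L -> λ
  10  $ e      e $        match e
Accept reached after 10 steps.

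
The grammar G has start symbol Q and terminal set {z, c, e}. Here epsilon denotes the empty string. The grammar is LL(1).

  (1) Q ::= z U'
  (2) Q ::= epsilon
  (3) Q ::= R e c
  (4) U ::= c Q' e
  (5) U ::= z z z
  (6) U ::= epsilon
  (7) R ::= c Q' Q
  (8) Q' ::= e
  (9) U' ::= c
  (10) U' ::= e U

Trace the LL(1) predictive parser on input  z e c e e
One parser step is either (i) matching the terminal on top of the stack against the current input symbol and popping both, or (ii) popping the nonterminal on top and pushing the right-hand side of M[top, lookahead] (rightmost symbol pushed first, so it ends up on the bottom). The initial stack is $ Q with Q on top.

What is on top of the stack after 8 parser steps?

     Stack     Input        Action
  1  $ Q       z e c e e $  expand Q ::= z U'
  2  $ U' z    z e c e e $  match z
  3  $ U'      e c e e $    expand U' ::= e U
  4  $ U e     e c e e $    match e
  5  $ U       c e e $      expand U ::= c Q' e
  6  $ e Q' c  c e e $      match c
  7  $ e Q'    e e $        expand Q' ::= e
  8  $ e e     e e $        match e
Stack after step 8: $ e (top = e).

e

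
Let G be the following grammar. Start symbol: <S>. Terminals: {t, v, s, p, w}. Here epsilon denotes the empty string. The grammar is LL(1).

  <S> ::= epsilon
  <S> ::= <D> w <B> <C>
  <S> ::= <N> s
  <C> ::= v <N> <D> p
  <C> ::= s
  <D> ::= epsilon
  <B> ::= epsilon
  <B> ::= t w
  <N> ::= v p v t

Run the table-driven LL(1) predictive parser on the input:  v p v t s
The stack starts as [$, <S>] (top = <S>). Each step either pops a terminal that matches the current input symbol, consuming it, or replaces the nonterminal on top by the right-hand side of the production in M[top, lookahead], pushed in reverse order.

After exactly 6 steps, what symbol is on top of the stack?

s

step 1: stack=$ <S>  input=v p v t s $  — expand <S> ::= <N> s
step 2: stack=$ s <N>  input=v p v t s $  — expand <N> ::= v p v t
step 3: stack=$ s t v p v  input=v p v t s $  — match v
step 4: stack=$ s t v p  input=p v t s $  — match p
step 5: stack=$ s t v  input=v t s $  — match v
step 6: stack=$ s t  input=t s $  — match t
Stack after step 6: $ s (top = s).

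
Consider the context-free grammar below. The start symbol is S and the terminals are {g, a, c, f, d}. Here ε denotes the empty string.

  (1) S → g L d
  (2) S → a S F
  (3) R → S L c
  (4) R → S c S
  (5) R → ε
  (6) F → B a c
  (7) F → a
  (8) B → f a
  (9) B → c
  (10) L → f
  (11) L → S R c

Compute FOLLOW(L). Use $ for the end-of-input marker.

{c, d}

FIRST(S) = {a, g}
FIRST(B) = {c, f}
FIRST(R) = {ε, a, g}  (via S L c, S c S)
FIRST(F) = {a, c, f}  (via B a c)
FIRST(L) = {a, f, g}  (via S R c)
FOLLOW(S) includes $ since S is the start symbol.
FOLLOW(R): in L→S R c, R is followed by c with FIRST {c}. Thus FOLLOW(R) = {c}.
FOLLOW(S): in S→a S F, S is followed by F with FIRST {a, c, f}; in R→S L c, S is followed by L c with FIRST {a, f, g}; in R→S c S (occurrence 1), S is followed by c S with FIRST {c}; in R→S c S (occurrence 2), the suffix after S is empty, so FOLLOW(S) ⊇ FOLLOW(R) = {c}; in L→S R c, S is followed by R c with FIRST {a, c, g}. Thus FOLLOW(S) = {$, a, c, f, g}.
FOLLOW(F): in S→a S F, the suffix after F is empty, so FOLLOW(F) ⊇ FOLLOW(S) = {$, a, c, f, g}. Thus FOLLOW(F) = {$, a, c, f, g}.
FOLLOW(B): in F→B a c, B is followed by a c with FIRST {a}. Thus FOLLOW(B) = {a}.
FOLLOW(L): in S→g L d, L is followed by d with FIRST {d}; in R→S L c, L is followed by c with FIRST {c}. Thus FOLLOW(L) = {c, d}.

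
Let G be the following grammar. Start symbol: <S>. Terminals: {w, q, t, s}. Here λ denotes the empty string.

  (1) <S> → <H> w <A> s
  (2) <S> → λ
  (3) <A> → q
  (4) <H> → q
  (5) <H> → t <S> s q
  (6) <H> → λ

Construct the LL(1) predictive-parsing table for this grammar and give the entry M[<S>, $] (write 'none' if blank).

FIRST(<A>): from <A>→q we get {q}. So FIRST(<A>) = {q}.
FIRST(<H>): from <H>→q we get {q}; from <H>→t <S> s q we get {t}; from <H>→λ we get {λ}. So FIRST(<H>) = {λ, q, t}.
FIRST(<S>): from <S>→<H> w <A> s we get {q, t, w}; from <S>→λ we get {λ}. So FIRST(<S>) = {λ, q, t, w}.
FOLLOW(<S>) includes $ since <S> is the start symbol.
FOLLOW(<S>): in <H>→t <S> s q, <S> is followed by s q with FIRST {s}. Thus FOLLOW(<S>) = {$, s}.
For <S> → <H> w <A> s: FIRST(<H> w <A> s) = {q, t, w}, so it goes in M[<S>, t] for t ∈ {q, t, w}.
For <S> → λ: FIRST(λ) = {λ}, so it goes in M[<S>, t] for t ∈ {}; since λ ∈ FIRST, also for every t ∈ FOLLOW(<S>) = {$, s}.

<S> → λ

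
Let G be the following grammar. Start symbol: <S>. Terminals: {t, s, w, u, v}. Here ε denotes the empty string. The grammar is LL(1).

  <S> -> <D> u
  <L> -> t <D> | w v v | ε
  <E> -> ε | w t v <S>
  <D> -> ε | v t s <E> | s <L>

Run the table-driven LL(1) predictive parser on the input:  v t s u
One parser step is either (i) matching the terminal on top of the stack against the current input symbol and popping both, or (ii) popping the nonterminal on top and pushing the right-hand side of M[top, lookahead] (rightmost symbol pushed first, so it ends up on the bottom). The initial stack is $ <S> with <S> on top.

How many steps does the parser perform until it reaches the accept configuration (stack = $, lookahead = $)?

7

     Stack          Input      Action
  1  $ <S>          v t s u $  expand <S> -> <D> u
  2  $ u <D>        v t s u $  expand <D> -> v t s <E>
  3  $ u <E> s t v  v t s u $  match v
  4  $ u <E> s t    t s u $    match t
  5  $ u <E> s      s u $      match s
  6  $ u <E>        u $        expand <E> -> ε
  7  $ u            u $        match u
Accept reached after 7 steps.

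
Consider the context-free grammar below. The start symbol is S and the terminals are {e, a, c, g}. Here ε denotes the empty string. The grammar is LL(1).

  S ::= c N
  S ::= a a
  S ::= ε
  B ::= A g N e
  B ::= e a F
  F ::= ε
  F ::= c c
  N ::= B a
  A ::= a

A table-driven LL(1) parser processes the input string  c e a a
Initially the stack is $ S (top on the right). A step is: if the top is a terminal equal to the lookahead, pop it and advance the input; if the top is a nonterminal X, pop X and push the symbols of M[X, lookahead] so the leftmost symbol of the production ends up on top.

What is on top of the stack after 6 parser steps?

step 1: stack=$ S  input=c e a a $  — expand S ::= c N
step 2: stack=$ N c  input=c e a a $  — match c
step 3: stack=$ N  input=e a a $  — expand N ::= B a
step 4: stack=$ a B  input=e a a $  — expand B ::= e a F
step 5: stack=$ a F a e  input=e a a $  — match e
step 6: stack=$ a F a  input=a a $  — match a
Stack after step 6: $ a F (top = F).

F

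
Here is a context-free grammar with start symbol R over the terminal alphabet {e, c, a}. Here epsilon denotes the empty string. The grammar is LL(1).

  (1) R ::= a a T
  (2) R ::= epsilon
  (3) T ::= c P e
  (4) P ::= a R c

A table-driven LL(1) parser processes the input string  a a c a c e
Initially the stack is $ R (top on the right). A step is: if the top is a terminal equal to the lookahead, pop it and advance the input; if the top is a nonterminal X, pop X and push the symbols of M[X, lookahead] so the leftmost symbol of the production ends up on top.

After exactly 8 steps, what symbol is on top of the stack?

c

step 1: stack=$ R  input=a a c a c e $  — expand R ::= a a T
step 2: stack=$ T a a  input=a a c a c e $  — match a
step 3: stack=$ T a  input=a c a c e $  — match a
step 4: stack=$ T  input=c a c e $  — expand T ::= c P e
step 5: stack=$ e P c  input=c a c e $  — match c
step 6: stack=$ e P  input=a c e $  — expand P ::= a R c
step 7: stack=$ e c R a  input=a c e $  — match a
step 8: stack=$ e c R  input=c e $  — expand R ::= epsilon
Stack after step 8: $ e c (top = c).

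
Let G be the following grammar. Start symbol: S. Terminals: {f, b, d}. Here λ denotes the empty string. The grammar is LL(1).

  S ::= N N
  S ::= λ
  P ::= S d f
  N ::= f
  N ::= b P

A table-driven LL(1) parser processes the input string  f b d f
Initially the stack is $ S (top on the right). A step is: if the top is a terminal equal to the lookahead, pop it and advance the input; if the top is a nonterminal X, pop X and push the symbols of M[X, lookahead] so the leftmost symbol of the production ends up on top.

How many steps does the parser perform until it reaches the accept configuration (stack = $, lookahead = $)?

step 1: stack=$ S  input=f b d f $  — expand S ::= N N
step 2: stack=$ N N  input=f b d f $  — expand N ::= f
step 3: stack=$ N f  input=f b d f $  — match f
step 4: stack=$ N  input=b d f $  — expand N ::= b P
step 5: stack=$ P b  input=b d f $  — match b
step 6: stack=$ P  input=d f $  — expand P ::= S d f
step 7: stack=$ f d S  input=d f $  — expand S ::= λ
step 8: stack=$ f d  input=d f $  — match d
step 9: stack=$ f  input=f $  — match f
Accept reached after 9 steps.

9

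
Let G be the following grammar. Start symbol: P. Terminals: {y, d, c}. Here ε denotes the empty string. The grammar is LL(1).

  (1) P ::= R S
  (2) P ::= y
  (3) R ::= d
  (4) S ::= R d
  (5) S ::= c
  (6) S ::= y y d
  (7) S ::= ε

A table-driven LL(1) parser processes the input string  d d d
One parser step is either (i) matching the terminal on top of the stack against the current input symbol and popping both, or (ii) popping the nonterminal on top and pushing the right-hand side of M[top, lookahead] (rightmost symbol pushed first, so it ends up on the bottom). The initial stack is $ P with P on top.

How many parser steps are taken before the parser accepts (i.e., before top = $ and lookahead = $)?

     Stack  Input    Action
  1  $ P    d d d $  expand P ::= R S
  2  $ S R  d d d $  expand R ::= d
  3  $ S d  d d d $  match d
  4  $ S    d d $    expand S ::= R d
  5  $ d R  d d $    expand R ::= d
  6  $ d d  d d $    match d
  7  $ d    d $      match d
Accept reached after 7 steps.

7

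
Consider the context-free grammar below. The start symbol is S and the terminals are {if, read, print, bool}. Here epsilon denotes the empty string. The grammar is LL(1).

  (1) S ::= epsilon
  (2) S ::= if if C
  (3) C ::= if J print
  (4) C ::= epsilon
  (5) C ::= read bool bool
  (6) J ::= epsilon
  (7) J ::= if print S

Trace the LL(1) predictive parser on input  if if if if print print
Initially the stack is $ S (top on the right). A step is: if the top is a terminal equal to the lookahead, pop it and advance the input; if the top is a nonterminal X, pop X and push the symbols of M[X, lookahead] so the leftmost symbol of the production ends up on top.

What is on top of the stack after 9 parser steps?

     Stack               Input                      Action
  1  $ S                 if if if if print print $  expand S ::= if if C
  2  $ C if if           if if if if print print $  match if
  3  $ C if              if if if print print $     match if
  4  $ C                 if if print print $        expand C ::= if J print
  5  $ print J if        if if print print $        match if
  6  $ print J           if print print $           expand J ::= if print S
  7  $ print S print if  if print print $           match if
  8  $ print S print     print print $              match print
  9  $ print S           print $                    expand S ::= epsilon
Stack after step 9: $ print (top = print).

print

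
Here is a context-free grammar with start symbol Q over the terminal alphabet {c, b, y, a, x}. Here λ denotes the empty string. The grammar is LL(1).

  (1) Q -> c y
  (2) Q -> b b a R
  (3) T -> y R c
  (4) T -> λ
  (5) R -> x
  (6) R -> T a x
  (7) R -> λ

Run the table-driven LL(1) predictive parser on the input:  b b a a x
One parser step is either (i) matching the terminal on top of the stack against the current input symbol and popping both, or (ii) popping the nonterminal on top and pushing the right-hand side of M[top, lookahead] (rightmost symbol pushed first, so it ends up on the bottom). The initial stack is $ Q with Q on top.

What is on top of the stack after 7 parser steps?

step 1: stack=$ Q  input=b b a a x $  — expand Q -> b b a R
step 2: stack=$ R a b b  input=b b a a x $  — match b
step 3: stack=$ R a b  input=b a a x $  — match b
step 4: stack=$ R a  input=a a x $  — match a
step 5: stack=$ R  input=a x $  — expand R -> T a x
step 6: stack=$ x a T  input=a x $  — expand T -> λ
step 7: stack=$ x a  input=a x $  — match a
Stack after step 7: $ x (top = x).

x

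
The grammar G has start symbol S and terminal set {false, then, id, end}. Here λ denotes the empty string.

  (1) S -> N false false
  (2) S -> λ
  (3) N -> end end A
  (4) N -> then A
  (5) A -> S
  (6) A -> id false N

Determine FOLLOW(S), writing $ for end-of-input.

FIRST(N) = {end, then}
FIRST(S) = {λ, end, then}  (via N false false)
FIRST(A) = {λ, end, id, then}  (via S)
FOLLOW(S) includes $ since S is the start symbol.
FOLLOW(S): in A->S, the suffix after S is empty, so FOLLOW(S) ⊇ FOLLOW(A) = {false}. Thus FOLLOW(S) = {$, false}.
FOLLOW(N): in S->N false false, N is followed by false false with FIRST {false}; in A->id false N, the suffix after N is empty, so FOLLOW(N) ⊇ FOLLOW(A) = {false}. Thus FOLLOW(N) = {false}.
FOLLOW(A): in N->end end A, the suffix after A is empty, so FOLLOW(A) ⊇ FOLLOW(N) = {false}; in N->then A, the suffix after A is empty, so FOLLOW(A) ⊇ FOLLOW(N) = {false}. Thus FOLLOW(A) = {false}.

{$, false}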